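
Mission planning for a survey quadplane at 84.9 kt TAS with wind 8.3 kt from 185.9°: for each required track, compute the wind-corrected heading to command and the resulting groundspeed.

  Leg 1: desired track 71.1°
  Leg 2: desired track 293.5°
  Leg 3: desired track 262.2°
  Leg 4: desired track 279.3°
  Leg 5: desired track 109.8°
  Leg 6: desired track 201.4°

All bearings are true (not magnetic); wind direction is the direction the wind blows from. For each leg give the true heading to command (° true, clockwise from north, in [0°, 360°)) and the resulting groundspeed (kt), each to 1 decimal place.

Leg 1: desired track 71.1°; wind correction +5.1° → command heading 76.2°, groundspeed 88.0 kt
Leg 2: desired track 293.5°; wind correction -5.3° → command heading 288.2°, groundspeed 87.0 kt
Leg 3: desired track 262.2°; wind correction -5.5° → command heading 256.7°, groundspeed 82.6 kt
Leg 4: desired track 279.3°; wind correction -5.6° → command heading 273.7°, groundspeed 85.0 kt
Leg 5: desired track 109.8°; wind correction +5.4° → command heading 115.2°, groundspeed 82.5 kt
Leg 6: desired track 201.4°; wind correction -1.5° → command heading 199.9°, groundspeed 76.9 kt

Leg 1: heading=76.2°, groundspeed=88.0 kt
Leg 2: heading=288.2°, groundspeed=87.0 kt
Leg 3: heading=256.7°, groundspeed=82.6 kt
Leg 4: heading=273.7°, groundspeed=85.0 kt
Leg 5: heading=115.2°, groundspeed=82.5 kt
Leg 6: heading=199.9°, groundspeed=76.9 kt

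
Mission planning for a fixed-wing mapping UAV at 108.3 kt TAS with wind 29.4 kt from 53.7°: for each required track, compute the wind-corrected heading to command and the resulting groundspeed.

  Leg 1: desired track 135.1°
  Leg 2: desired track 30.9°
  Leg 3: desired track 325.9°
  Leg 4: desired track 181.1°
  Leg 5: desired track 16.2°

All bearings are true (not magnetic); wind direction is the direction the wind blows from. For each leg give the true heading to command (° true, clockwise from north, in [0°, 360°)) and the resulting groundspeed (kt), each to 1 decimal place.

Leg 1: heading=119.5°, groundspeed=99.9 kt
Leg 2: heading=36.9°, groundspeed=80.6 kt
Leg 3: heading=341.6°, groundspeed=103.1 kt
Leg 4: heading=168.6°, groundspeed=123.6 kt
Leg 5: heading=25.7°, groundspeed=83.5 kt

Leg 1: desired track 135.1°; wind correction -15.6° → command heading 119.5°, groundspeed 99.9 kt
Leg 2: desired track 30.9°; wind correction +6.0° → command heading 36.9°, groundspeed 80.6 kt
Leg 3: desired track 325.9°; wind correction +15.7° → command heading 341.6°, groundspeed 103.1 kt
Leg 4: desired track 181.1°; wind correction -12.5° → command heading 168.6°, groundspeed 123.6 kt
Leg 5: desired track 16.2°; wind correction +9.5° → command heading 25.7°, groundspeed 83.5 kt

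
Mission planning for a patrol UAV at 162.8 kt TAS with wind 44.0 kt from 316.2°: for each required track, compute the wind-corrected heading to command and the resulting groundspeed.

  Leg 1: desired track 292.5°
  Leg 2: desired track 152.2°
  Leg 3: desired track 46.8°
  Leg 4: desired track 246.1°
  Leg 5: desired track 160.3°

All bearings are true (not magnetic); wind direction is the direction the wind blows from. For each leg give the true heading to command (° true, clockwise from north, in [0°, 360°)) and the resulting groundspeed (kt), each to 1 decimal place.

Leg 1: desired track 292.5°; wind correction +6.2° → command heading 298.7°, groundspeed 121.5 kt
Leg 2: desired track 152.2°; wind correction +4.3° → command heading 156.5°, groundspeed 204.6 kt
Leg 3: desired track 46.8°; wind correction -15.7° → command heading 31.1°, groundspeed 157.2 kt
Leg 4: desired track 246.1°; wind correction +14.7° → command heading 260.8°, groundspeed 142.5 kt
Leg 5: desired track 160.3°; wind correction +6.3° → command heading 166.6°, groundspeed 202.0 kt

Leg 1: heading=298.7°, groundspeed=121.5 kt
Leg 2: heading=156.5°, groundspeed=204.6 kt
Leg 3: heading=31.1°, groundspeed=157.2 kt
Leg 4: heading=260.8°, groundspeed=142.5 kt
Leg 5: heading=166.6°, groundspeed=202.0 kt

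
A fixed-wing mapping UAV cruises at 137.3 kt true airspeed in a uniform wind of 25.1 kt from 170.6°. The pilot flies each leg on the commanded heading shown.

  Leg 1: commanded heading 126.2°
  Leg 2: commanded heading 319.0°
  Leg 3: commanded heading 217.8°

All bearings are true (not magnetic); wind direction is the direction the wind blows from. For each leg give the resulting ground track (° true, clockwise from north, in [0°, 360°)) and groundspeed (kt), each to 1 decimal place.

Leg 1: track=117.8°, groundspeed=120.7 kt
Leg 2: track=323.7°, groundspeed=159.2 kt
Leg 3: track=226.5°, groundspeed=121.6 kt

Leg 1: heading 126.2°; drift -8.4° → track 117.8°, groundspeed 120.7 kt
Leg 2: heading 319.0°; drift +4.7° → track 323.7°, groundspeed 159.2 kt
Leg 3: heading 217.8°; drift +8.7° → track 226.5°, groundspeed 121.6 kt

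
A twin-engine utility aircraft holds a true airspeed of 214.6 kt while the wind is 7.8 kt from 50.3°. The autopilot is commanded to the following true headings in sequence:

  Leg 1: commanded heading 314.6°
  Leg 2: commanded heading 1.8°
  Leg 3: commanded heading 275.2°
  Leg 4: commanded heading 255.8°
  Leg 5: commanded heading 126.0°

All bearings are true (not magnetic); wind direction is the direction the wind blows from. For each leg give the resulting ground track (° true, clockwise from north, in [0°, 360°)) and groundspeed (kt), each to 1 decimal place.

Leg 1: heading 314.6°; drift -2.1° → track 312.5°, groundspeed 215.5 kt
Leg 2: heading 1.8°; drift -1.6° → track 0.2°, groundspeed 209.5 kt
Leg 3: heading 275.2°; drift -1.4° → track 273.8°, groundspeed 220.2 kt
Leg 4: heading 255.8°; drift -0.9° → track 254.9°, groundspeed 221.7 kt
Leg 5: heading 126.0°; drift +2.0° → track 128.0°, groundspeed 212.8 kt

Leg 1: track=312.5°, groundspeed=215.5 kt
Leg 2: track=0.2°, groundspeed=209.5 kt
Leg 3: track=273.8°, groundspeed=220.2 kt
Leg 4: track=254.9°, groundspeed=221.7 kt
Leg 5: track=128.0°, groundspeed=212.8 kt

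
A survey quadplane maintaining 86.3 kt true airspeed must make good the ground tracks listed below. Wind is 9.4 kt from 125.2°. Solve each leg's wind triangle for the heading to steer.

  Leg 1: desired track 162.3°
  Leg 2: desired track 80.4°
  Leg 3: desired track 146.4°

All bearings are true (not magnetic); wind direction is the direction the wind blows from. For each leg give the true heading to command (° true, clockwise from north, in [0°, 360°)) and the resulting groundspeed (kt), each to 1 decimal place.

Leg 1: heading=158.5°, groundspeed=78.6 kt
Leg 2: heading=84.8°, groundspeed=79.4 kt
Leg 3: heading=144.1°, groundspeed=77.5 kt

Leg 1: desired track 162.3°; wind correction -3.8° → command heading 158.5°, groundspeed 78.6 kt
Leg 2: desired track 80.4°; wind correction +4.4° → command heading 84.8°, groundspeed 79.4 kt
Leg 3: desired track 146.4°; wind correction -2.3° → command heading 144.1°, groundspeed 77.5 kt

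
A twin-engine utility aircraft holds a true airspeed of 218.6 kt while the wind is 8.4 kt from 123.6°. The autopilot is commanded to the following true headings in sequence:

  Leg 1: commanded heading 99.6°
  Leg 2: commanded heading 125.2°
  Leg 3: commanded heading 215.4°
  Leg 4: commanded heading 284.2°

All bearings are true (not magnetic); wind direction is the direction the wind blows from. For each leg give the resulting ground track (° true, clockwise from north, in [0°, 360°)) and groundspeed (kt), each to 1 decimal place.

Leg 1: track=98.7°, groundspeed=211.0 kt
Leg 2: track=125.3°, groundspeed=210.2 kt
Leg 3: track=217.6°, groundspeed=219.0 kt
Leg 4: track=284.9°, groundspeed=226.5 kt

Leg 1: heading 99.6°; drift -0.9° → track 98.7°, groundspeed 211.0 kt
Leg 2: heading 125.2°; drift +0.1° → track 125.3°, groundspeed 210.2 kt
Leg 3: heading 215.4°; drift +2.2° → track 217.6°, groundspeed 219.0 kt
Leg 4: heading 284.2°; drift +0.7° → track 284.9°, groundspeed 226.5 kt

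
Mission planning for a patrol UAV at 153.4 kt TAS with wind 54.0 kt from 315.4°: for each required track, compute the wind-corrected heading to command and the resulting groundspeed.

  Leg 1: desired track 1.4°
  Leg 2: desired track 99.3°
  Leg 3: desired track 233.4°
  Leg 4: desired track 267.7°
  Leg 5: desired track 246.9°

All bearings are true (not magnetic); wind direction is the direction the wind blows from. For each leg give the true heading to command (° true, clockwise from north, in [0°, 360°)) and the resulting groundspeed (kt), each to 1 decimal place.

Leg 1: desired track 1.4°; wind correction -14.7° → command heading 346.7°, groundspeed 110.9 kt
Leg 2: desired track 99.3°; wind correction -12.0° → command heading 87.3°, groundspeed 193.7 kt
Leg 3: desired track 233.4°; wind correction +20.4° → command heading 253.8°, groundspeed 136.3 kt
Leg 4: desired track 267.7°; wind correction +15.1° → command heading 282.8°, groundspeed 111.8 kt
Leg 5: desired track 246.9°; wind correction +19.1° → command heading 266.0°, groundspeed 125.1 kt

Leg 1: heading=346.7°, groundspeed=110.9 kt
Leg 2: heading=87.3°, groundspeed=193.7 kt
Leg 3: heading=253.8°, groundspeed=136.3 kt
Leg 4: heading=282.8°, groundspeed=111.8 kt
Leg 5: heading=266.0°, groundspeed=125.1 kt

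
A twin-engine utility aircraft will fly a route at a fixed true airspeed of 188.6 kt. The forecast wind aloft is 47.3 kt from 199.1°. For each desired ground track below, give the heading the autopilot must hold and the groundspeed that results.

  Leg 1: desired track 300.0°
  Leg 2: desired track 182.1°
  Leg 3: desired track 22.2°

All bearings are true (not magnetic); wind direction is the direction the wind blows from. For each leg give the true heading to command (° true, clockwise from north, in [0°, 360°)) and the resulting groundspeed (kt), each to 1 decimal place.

Leg 1: heading=285.7°, groundspeed=191.7 kt
Leg 2: heading=186.3°, groundspeed=142.9 kt
Leg 3: heading=23.0°, groundspeed=235.8 kt

Leg 1: desired track 300.0°; wind correction -14.3° → command heading 285.7°, groundspeed 191.7 kt
Leg 2: desired track 182.1°; wind correction +4.2° → command heading 186.3°, groundspeed 142.9 kt
Leg 3: desired track 22.2°; wind correction +0.8° → command heading 23.0°, groundspeed 235.8 kt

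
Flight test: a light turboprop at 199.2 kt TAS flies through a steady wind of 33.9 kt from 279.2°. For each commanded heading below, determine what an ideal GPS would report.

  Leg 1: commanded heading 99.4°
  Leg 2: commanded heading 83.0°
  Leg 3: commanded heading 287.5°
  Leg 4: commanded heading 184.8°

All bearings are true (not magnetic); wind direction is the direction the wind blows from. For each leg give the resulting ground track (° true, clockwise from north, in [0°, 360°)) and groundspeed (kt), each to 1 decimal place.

Leg 1: heading 99.4°; drift +0.0° → track 99.4°, groundspeed 233.1 kt
Leg 2: heading 83.0°; drift +2.3° → track 85.3°, groundspeed 231.9 kt
Leg 3: heading 287.5°; drift +1.7° → track 289.2°, groundspeed 165.7 kt
Leg 4: heading 184.8°; drift -9.5° → track 175.3°, groundspeed 204.6 kt

Leg 1: track=99.4°, groundspeed=233.1 kt
Leg 2: track=85.3°, groundspeed=231.9 kt
Leg 3: track=289.2°, groundspeed=165.7 kt
Leg 4: track=175.3°, groundspeed=204.6 kt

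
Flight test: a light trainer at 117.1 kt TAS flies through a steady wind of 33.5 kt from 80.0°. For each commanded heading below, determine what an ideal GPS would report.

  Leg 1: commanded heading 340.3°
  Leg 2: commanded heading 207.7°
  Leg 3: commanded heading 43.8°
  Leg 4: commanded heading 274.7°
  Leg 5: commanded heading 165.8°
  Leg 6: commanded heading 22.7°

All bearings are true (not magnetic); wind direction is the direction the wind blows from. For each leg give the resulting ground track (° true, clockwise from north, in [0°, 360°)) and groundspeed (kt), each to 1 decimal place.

Leg 1: track=325.2°, groundspeed=127.1 kt
Leg 2: track=218.6°, groundspeed=140.1 kt
Leg 3: track=31.4°, groundspeed=92.2 kt
Leg 4: track=271.4°, groundspeed=149.7 kt
Leg 5: track=182.0°, groundspeed=119.4 kt
Leg 6: track=6.8°, groundspeed=102.9 kt

Leg 1: heading 340.3°; drift -15.1° → track 325.2°, groundspeed 127.1 kt
Leg 2: heading 207.7°; drift +10.9° → track 218.6°, groundspeed 140.1 kt
Leg 3: heading 43.8°; drift -12.4° → track 31.4°, groundspeed 92.2 kt
Leg 4: heading 274.7°; drift -3.3° → track 271.4°, groundspeed 149.7 kt
Leg 5: heading 165.8°; drift +16.2° → track 182.0°, groundspeed 119.4 kt
Leg 6: heading 22.7°; drift -15.9° → track 6.8°, groundspeed 102.9 kt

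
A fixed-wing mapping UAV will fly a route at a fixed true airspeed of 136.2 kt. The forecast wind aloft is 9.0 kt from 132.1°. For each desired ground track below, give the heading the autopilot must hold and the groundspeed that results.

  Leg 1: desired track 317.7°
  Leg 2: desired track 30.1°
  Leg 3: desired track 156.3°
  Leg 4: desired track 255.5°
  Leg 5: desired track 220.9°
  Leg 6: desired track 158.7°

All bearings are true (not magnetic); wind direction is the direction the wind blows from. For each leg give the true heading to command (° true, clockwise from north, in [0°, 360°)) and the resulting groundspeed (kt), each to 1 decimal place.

Leg 1: heading=318.1°, groundspeed=145.2 kt
Leg 2: heading=33.8°, groundspeed=137.8 kt
Leg 3: heading=154.7°, groundspeed=127.9 kt
Leg 4: heading=252.3°, groundspeed=140.9 kt
Leg 5: heading=217.1°, groundspeed=135.7 kt
Leg 6: heading=157.0°, groundspeed=128.1 kt

Leg 1: desired track 317.7°; wind correction +0.4° → command heading 318.1°, groundspeed 145.2 kt
Leg 2: desired track 30.1°; wind correction +3.7° → command heading 33.8°, groundspeed 137.8 kt
Leg 3: desired track 156.3°; wind correction -1.6° → command heading 154.7°, groundspeed 127.9 kt
Leg 4: desired track 255.5°; wind correction -3.2° → command heading 252.3°, groundspeed 140.9 kt
Leg 5: desired track 220.9°; wind correction -3.8° → command heading 217.1°, groundspeed 135.7 kt
Leg 6: desired track 158.7°; wind correction -1.7° → command heading 157.0°, groundspeed 128.1 kt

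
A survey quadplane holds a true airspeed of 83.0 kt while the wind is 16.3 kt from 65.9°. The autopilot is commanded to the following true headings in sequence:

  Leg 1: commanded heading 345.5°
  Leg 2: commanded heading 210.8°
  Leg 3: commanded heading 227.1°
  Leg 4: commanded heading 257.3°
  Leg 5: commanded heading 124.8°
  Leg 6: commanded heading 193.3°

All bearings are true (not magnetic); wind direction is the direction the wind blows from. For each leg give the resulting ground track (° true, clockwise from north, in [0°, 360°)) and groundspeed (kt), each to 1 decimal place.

Leg 1: track=334.2°, groundspeed=81.9 kt
Leg 2: track=216.4°, groundspeed=96.8 kt
Leg 3: track=230.2°, groundspeed=98.6 kt
Leg 4: track=255.4°, groundspeed=99.0 kt
Leg 5: track=135.4°, groundspeed=75.9 kt
Leg 6: track=201.2°, groundspeed=93.8 kt

Leg 1: heading 345.5°; drift -11.3° → track 334.2°, groundspeed 81.9 kt
Leg 2: heading 210.8°; drift +5.6° → track 216.4°, groundspeed 96.8 kt
Leg 3: heading 227.1°; drift +3.1° → track 230.2°, groundspeed 98.6 kt
Leg 4: heading 257.3°; drift -1.9° → track 255.4°, groundspeed 99.0 kt
Leg 5: heading 124.8°; drift +10.6° → track 135.4°, groundspeed 75.9 kt
Leg 6: heading 193.3°; drift +7.9° → track 201.2°, groundspeed 93.8 kt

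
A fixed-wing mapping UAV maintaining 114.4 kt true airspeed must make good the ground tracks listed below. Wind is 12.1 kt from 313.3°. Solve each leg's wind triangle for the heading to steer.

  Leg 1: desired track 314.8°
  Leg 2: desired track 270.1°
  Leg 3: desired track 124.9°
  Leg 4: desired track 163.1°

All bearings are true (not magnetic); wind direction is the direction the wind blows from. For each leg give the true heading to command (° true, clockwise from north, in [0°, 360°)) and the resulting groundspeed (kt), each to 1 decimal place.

Leg 1: desired track 314.8°; wind correction -0.2° → command heading 314.6°, groundspeed 102.3 kt
Leg 2: desired track 270.1°; wind correction +4.2° → command heading 274.3°, groundspeed 105.3 kt
Leg 3: desired track 124.9°; wind correction -0.9° → command heading 124.0°, groundspeed 126.4 kt
Leg 4: desired track 163.1°; wind correction +3.0° → command heading 166.1°, groundspeed 124.7 kt

Leg 1: heading=314.6°, groundspeed=102.3 kt
Leg 2: heading=274.3°, groundspeed=105.3 kt
Leg 3: heading=124.0°, groundspeed=126.4 kt
Leg 4: heading=166.1°, groundspeed=124.7 kt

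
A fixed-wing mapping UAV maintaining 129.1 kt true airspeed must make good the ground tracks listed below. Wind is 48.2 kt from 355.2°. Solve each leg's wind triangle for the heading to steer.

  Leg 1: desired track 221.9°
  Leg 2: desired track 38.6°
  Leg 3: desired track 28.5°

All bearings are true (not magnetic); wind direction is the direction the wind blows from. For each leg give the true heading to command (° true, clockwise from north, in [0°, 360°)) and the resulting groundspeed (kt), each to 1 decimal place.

Leg 1: heading=237.7°, groundspeed=157.3 kt
Leg 2: heading=23.7°, groundspeed=89.8 kt
Leg 3: heading=16.7°, groundspeed=86.1 kt

Leg 1: desired track 221.9°; wind correction +15.8° → command heading 237.7°, groundspeed 157.3 kt
Leg 2: desired track 38.6°; wind correction -14.9° → command heading 23.7°, groundspeed 89.8 kt
Leg 3: desired track 28.5°; wind correction -11.8° → command heading 16.7°, groundspeed 86.1 kt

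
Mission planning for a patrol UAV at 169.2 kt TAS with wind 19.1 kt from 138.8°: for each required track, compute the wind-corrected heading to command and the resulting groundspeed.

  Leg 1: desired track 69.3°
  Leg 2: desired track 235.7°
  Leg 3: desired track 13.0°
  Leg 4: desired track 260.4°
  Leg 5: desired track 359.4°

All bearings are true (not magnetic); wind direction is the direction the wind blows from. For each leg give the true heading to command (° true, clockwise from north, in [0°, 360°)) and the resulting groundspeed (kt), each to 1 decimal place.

Leg 1: heading=75.4°, groundspeed=161.6 kt
Leg 2: heading=229.3°, groundspeed=170.4 kt
Leg 3: heading=18.3°, groundspeed=179.7 kt
Leg 4: heading=254.9°, groundspeed=178.4 kt
Leg 5: heading=3.6°, groundspeed=183.2 kt

Leg 1: desired track 69.3°; wind correction +6.1° → command heading 75.4°, groundspeed 161.6 kt
Leg 2: desired track 235.7°; wind correction -6.4° → command heading 229.3°, groundspeed 170.4 kt
Leg 3: desired track 13.0°; wind correction +5.3° → command heading 18.3°, groundspeed 179.7 kt
Leg 4: desired track 260.4°; wind correction -5.5° → command heading 254.9°, groundspeed 178.4 kt
Leg 5: desired track 359.4°; wind correction +4.2° → command heading 3.6°, groundspeed 183.2 kt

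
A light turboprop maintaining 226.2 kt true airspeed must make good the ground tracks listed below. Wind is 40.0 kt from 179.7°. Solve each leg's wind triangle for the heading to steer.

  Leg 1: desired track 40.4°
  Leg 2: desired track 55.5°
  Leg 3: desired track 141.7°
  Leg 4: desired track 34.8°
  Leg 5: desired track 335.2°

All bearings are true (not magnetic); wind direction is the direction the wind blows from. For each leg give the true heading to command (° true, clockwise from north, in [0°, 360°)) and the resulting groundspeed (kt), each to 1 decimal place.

Leg 1: heading=47.0°, groundspeed=255.0 kt
Leg 2: heading=63.9°, groundspeed=246.3 kt
Leg 3: heading=148.0°, groundspeed=193.3 kt
Leg 4: heading=40.6°, groundspeed=257.8 kt
Leg 5: heading=331.0°, groundspeed=262.0 kt

Leg 1: desired track 40.4°; wind correction +6.6° → command heading 47.0°, groundspeed 255.0 kt
Leg 2: desired track 55.5°; wind correction +8.4° → command heading 63.9°, groundspeed 246.3 kt
Leg 3: desired track 141.7°; wind correction +6.3° → command heading 148.0°, groundspeed 193.3 kt
Leg 4: desired track 34.8°; wind correction +5.8° → command heading 40.6°, groundspeed 257.8 kt
Leg 5: desired track 335.2°; wind correction -4.2° → command heading 331.0°, groundspeed 262.0 kt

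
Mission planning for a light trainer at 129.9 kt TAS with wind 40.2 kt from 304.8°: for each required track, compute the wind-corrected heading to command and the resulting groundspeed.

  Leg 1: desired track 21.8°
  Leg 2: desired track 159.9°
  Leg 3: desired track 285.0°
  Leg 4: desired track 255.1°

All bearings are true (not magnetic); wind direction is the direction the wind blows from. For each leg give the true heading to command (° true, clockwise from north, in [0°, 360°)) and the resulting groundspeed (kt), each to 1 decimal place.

Leg 1: desired track 21.8°; wind correction -17.5° → command heading 4.3°, groundspeed 114.8 kt
Leg 2: desired track 159.9°; wind correction +10.3° → command heading 170.2°, groundspeed 160.7 kt
Leg 3: desired track 285.0°; wind correction +6.0° → command heading 291.0°, groundspeed 91.4 kt
Leg 4: desired track 255.1°; wind correction +13.7° → command heading 268.8°, groundspeed 100.2 kt

Leg 1: heading=4.3°, groundspeed=114.8 kt
Leg 2: heading=170.2°, groundspeed=160.7 kt
Leg 3: heading=291.0°, groundspeed=91.4 kt
Leg 4: heading=268.8°, groundspeed=100.2 kt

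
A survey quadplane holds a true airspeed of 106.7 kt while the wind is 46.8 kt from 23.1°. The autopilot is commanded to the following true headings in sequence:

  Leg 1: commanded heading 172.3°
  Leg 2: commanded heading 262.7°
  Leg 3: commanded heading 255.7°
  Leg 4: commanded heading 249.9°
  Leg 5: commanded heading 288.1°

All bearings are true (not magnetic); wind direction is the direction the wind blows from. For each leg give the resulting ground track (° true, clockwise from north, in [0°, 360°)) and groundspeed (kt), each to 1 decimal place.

Leg 1: track=181.6°, groundspeed=148.8 kt
Leg 2: track=245.5°, groundspeed=136.5 kt
Leg 3: track=240.3°, groundspeed=140.1 kt
Leg 4: track=236.1°, groundspeed=142.9 kt
Leg 5: track=265.3°, groundspeed=120.2 kt

Leg 1: heading 172.3°; drift +9.3° → track 181.6°, groundspeed 148.8 kt
Leg 2: heading 262.7°; drift -17.2° → track 245.5°, groundspeed 136.5 kt
Leg 3: heading 255.7°; drift -15.4° → track 240.3°, groundspeed 140.1 kt
Leg 4: heading 249.9°; drift -13.8° → track 236.1°, groundspeed 142.9 kt
Leg 5: heading 288.1°; drift -22.8° → track 265.3°, groundspeed 120.2 kt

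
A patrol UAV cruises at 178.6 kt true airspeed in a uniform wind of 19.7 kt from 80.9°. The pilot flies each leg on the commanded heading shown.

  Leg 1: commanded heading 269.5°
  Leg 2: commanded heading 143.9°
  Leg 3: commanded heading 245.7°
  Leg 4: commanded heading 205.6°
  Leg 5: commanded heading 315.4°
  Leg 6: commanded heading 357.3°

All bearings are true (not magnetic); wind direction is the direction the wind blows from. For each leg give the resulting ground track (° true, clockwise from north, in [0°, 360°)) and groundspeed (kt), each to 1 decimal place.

Leg 1: heading 269.5°; drift -0.9° → track 268.6°, groundspeed 198.1 kt
Leg 2: heading 143.9°; drift +5.9° → track 149.8°, groundspeed 170.6 kt
Leg 3: heading 245.7°; drift +1.5° → track 247.2°, groundspeed 197.7 kt
Leg 4: heading 205.6°; drift +4.9° → track 210.5°, groundspeed 190.5 kt
Leg 5: heading 315.4°; drift -4.8° → track 310.6°, groundspeed 190.7 kt
Leg 6: heading 357.3°; drift -6.3° → track 351.0°, groundspeed 177.5 kt

Leg 1: track=268.6°, groundspeed=198.1 kt
Leg 2: track=149.8°, groundspeed=170.6 kt
Leg 3: track=247.2°, groundspeed=197.7 kt
Leg 4: track=210.5°, groundspeed=190.5 kt
Leg 5: track=310.6°, groundspeed=190.7 kt
Leg 6: track=351.0°, groundspeed=177.5 kt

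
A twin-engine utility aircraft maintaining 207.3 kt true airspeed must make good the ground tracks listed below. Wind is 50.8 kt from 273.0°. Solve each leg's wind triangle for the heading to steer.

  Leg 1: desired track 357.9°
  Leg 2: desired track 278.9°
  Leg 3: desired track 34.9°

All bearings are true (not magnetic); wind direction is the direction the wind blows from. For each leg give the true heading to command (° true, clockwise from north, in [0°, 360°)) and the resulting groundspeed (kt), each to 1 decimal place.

Leg 1: desired track 357.9°; wind correction -14.1° → command heading 343.8°, groundspeed 196.5 kt
Leg 2: desired track 278.9°; wind correction -1.4° → command heading 277.5°, groundspeed 156.7 kt
Leg 3: desired track 34.9°; wind correction -12.0° → command heading 22.9°, groundspeed 229.6 kt

Leg 1: heading=343.8°, groundspeed=196.5 kt
Leg 2: heading=277.5°, groundspeed=156.7 kt
Leg 3: heading=22.9°, groundspeed=229.6 kt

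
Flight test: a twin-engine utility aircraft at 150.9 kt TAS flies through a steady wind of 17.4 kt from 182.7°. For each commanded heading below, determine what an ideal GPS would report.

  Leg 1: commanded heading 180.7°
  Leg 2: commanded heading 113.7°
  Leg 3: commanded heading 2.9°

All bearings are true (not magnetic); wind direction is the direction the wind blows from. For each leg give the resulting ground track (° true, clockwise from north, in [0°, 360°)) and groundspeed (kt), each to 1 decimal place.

Leg 1: track=180.4°, groundspeed=133.5 kt
Leg 2: track=107.3°, groundspeed=145.6 kt
Leg 3: track=2.9°, groundspeed=168.3 kt

Leg 1: heading 180.7°; drift -0.3° → track 180.4°, groundspeed 133.5 kt
Leg 2: heading 113.7°; drift -6.4° → track 107.3°, groundspeed 145.6 kt
Leg 3: heading 2.9°; drift +0.0° → track 2.9°, groundspeed 168.3 kt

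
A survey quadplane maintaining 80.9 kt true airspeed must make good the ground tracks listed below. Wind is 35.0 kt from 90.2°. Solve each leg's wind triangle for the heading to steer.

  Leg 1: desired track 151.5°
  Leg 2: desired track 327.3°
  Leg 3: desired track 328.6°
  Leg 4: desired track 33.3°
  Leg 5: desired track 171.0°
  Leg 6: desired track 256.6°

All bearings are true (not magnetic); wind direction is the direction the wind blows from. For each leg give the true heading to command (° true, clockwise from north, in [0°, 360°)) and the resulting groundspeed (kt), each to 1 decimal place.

Leg 1: heading=129.2°, groundspeed=58.0 kt
Leg 2: heading=348.6°, groundspeed=94.4 kt
Leg 3: heading=350.2°, groundspeed=93.5 kt
Leg 4: heading=54.5°, groundspeed=56.3 kt
Leg 5: heading=145.7°, groundspeed=67.6 kt
Leg 6: heading=250.8°, groundspeed=114.5 kt

Leg 1: desired track 151.5°; wind correction -22.3° → command heading 129.2°, groundspeed 58.0 kt
Leg 2: desired track 327.3°; wind correction +21.3° → command heading 348.6°, groundspeed 94.4 kt
Leg 3: desired track 328.6°; wind correction +21.6° → command heading 350.2°, groundspeed 93.5 kt
Leg 4: desired track 33.3°; wind correction +21.2° → command heading 54.5°, groundspeed 56.3 kt
Leg 5: desired track 171.0°; wind correction -25.3° → command heading 145.7°, groundspeed 67.6 kt
Leg 6: desired track 256.6°; wind correction -5.8° → command heading 250.8°, groundspeed 114.5 kt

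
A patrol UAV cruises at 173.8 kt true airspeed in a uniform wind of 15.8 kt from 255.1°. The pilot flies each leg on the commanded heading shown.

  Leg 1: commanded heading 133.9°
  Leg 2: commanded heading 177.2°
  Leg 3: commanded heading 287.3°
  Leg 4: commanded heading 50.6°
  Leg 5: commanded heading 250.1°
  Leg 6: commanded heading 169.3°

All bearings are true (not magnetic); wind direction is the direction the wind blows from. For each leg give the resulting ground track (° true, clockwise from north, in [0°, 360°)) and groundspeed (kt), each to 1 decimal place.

Leg 1: heading 133.9°; drift -4.2° → track 129.7°, groundspeed 182.5 kt
Leg 2: heading 177.2°; drift -5.2° → track 172.0°, groundspeed 171.2 kt
Leg 3: heading 287.3°; drift +3.0° → track 290.3°, groundspeed 160.7 kt
Leg 4: heading 50.6°; drift +2.0° → track 52.6°, groundspeed 188.3 kt
Leg 5: heading 250.1°; drift -0.5° → track 249.6°, groundspeed 158.1 kt
Leg 6: heading 169.3°; drift -5.2° → track 164.1°, groundspeed 173.4 kt

Leg 1: track=129.7°, groundspeed=182.5 kt
Leg 2: track=172.0°, groundspeed=171.2 kt
Leg 3: track=290.3°, groundspeed=160.7 kt
Leg 4: track=52.6°, groundspeed=188.3 kt
Leg 5: track=249.6°, groundspeed=158.1 kt
Leg 6: track=164.1°, groundspeed=173.4 kt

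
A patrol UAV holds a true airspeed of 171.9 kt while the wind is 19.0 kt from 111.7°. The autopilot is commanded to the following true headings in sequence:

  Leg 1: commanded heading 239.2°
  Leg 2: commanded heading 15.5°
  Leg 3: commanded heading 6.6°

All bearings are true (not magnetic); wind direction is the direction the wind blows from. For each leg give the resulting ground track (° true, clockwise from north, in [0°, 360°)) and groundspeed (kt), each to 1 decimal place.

Leg 1: track=243.9°, groundspeed=184.1 kt
Leg 2: track=9.3°, groundspeed=175.0 kt
Leg 3: track=0.7°, groundspeed=177.8 kt

Leg 1: heading 239.2°; drift +4.7° → track 243.9°, groundspeed 184.1 kt
Leg 2: heading 15.5°; drift -6.2° → track 9.3°, groundspeed 175.0 kt
Leg 3: heading 6.6°; drift -5.9° → track 0.7°, groundspeed 177.8 kt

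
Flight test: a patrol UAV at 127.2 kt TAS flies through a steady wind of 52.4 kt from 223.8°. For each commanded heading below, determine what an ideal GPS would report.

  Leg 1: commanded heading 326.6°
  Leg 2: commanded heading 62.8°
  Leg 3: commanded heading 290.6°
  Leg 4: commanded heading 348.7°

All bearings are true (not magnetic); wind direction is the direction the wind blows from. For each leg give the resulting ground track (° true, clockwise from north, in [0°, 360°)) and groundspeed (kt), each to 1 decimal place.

Leg 1: track=346.8°, groundspeed=147.9 kt
Leg 2: track=57.3°, groundspeed=177.6 kt
Leg 3: track=314.9°, groundspeed=116.9 kt
Leg 4: track=4.0°, groundspeed=162.9 kt

Leg 1: heading 326.6°; drift +20.2° → track 346.8°, groundspeed 147.9 kt
Leg 2: heading 62.8°; drift -5.5° → track 57.3°, groundspeed 177.6 kt
Leg 3: heading 290.6°; drift +24.3° → track 314.9°, groundspeed 116.9 kt
Leg 4: heading 348.7°; drift +15.3° → track 4.0°, groundspeed 162.9 kt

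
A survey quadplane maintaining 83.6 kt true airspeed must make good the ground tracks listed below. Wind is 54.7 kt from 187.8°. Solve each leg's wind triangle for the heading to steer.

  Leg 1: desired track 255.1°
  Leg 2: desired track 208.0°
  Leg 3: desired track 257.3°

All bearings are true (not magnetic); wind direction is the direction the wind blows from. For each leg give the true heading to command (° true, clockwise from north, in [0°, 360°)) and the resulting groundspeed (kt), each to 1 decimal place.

Leg 1: desired track 255.1°; wind correction -37.1° → command heading 218.0°, groundspeed 45.5 kt
Leg 2: desired track 208.0°; wind correction -13.1° → command heading 194.9°, groundspeed 30.1 kt
Leg 3: desired track 257.3°; wind correction -37.8° → command heading 219.5°, groundspeed 46.9 kt

Leg 1: heading=218.0°, groundspeed=45.5 kt
Leg 2: heading=194.9°, groundspeed=30.1 kt
Leg 3: heading=219.5°, groundspeed=46.9 kt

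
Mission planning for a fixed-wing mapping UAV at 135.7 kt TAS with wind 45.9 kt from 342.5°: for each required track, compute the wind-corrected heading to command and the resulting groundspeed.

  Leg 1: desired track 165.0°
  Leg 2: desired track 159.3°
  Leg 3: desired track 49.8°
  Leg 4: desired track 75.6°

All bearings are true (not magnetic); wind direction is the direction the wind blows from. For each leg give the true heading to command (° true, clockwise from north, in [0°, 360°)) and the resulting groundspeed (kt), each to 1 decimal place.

Leg 1: heading=165.8°, groundspeed=181.5 kt
Leg 2: heading=158.2°, groundspeed=181.5 kt
Leg 3: heading=31.6°, groundspeed=111.2 kt
Leg 4: heading=55.9°, groundspeed=130.2 kt

Leg 1: desired track 165.0°; wind correction +0.8° → command heading 165.8°, groundspeed 181.5 kt
Leg 2: desired track 159.3°; wind correction -1.1° → command heading 158.2°, groundspeed 181.5 kt
Leg 3: desired track 49.8°; wind correction -18.2° → command heading 31.6°, groundspeed 111.2 kt
Leg 4: desired track 75.6°; wind correction -19.7° → command heading 55.9°, groundspeed 130.2 kt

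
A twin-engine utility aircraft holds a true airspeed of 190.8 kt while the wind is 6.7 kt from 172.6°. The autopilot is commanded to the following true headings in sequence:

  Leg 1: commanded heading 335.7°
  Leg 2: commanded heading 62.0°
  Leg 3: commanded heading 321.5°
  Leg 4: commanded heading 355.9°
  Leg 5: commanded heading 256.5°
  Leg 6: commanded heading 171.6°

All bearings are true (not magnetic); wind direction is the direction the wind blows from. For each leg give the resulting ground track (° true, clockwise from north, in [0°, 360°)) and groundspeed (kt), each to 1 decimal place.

Leg 1: track=336.3°, groundspeed=197.2 kt
Leg 2: track=60.1°, groundspeed=193.3 kt
Leg 3: track=322.5°, groundspeed=196.6 kt
Leg 4: track=355.8°, groundspeed=197.5 kt
Leg 5: track=258.5°, groundspeed=190.2 kt
Leg 6: track=171.6°, groundspeed=184.1 kt

Leg 1: heading 335.7°; drift +0.6° → track 336.3°, groundspeed 197.2 kt
Leg 2: heading 62.0°; drift -1.9° → track 60.1°, groundspeed 193.3 kt
Leg 3: heading 321.5°; drift +1.0° → track 322.5°, groundspeed 196.6 kt
Leg 4: heading 355.9°; drift -0.1° → track 355.8°, groundspeed 197.5 kt
Leg 5: heading 256.5°; drift +2.0° → track 258.5°, groundspeed 190.2 kt
Leg 6: heading 171.6°; drift +0.0° → track 171.6°, groundspeed 184.1 kt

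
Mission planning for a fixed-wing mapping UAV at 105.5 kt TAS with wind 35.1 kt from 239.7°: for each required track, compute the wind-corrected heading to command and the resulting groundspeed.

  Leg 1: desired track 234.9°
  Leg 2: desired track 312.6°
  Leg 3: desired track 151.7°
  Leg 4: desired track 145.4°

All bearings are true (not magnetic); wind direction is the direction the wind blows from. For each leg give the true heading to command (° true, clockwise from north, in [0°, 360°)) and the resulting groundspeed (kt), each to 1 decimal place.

Leg 1: desired track 234.9°; wind correction +1.6° → command heading 236.5°, groundspeed 70.5 kt
Leg 2: desired track 312.6°; wind correction -18.5° → command heading 294.1°, groundspeed 89.7 kt
Leg 3: desired track 151.7°; wind correction +19.4° → command heading 171.1°, groundspeed 98.3 kt
Leg 4: desired track 145.4°; wind correction +19.4° → command heading 164.8°, groundspeed 102.2 kt

Leg 1: heading=236.5°, groundspeed=70.5 kt
Leg 2: heading=294.1°, groundspeed=89.7 kt
Leg 3: heading=171.1°, groundspeed=98.3 kt
Leg 4: heading=164.8°, groundspeed=102.2 kt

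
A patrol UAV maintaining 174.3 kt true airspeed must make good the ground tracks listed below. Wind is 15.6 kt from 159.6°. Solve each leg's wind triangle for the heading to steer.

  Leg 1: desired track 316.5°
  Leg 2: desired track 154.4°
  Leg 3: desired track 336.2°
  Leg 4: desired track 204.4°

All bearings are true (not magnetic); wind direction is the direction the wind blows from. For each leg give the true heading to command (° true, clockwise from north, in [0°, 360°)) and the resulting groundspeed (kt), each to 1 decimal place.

Leg 1: heading=314.5°, groundspeed=188.5 kt
Leg 2: heading=154.9°, groundspeed=158.8 kt
Leg 3: heading=335.9°, groundspeed=189.9 kt
Leg 4: heading=200.8°, groundspeed=162.9 kt

Leg 1: desired track 316.5°; wind correction -2.0° → command heading 314.5°, groundspeed 188.5 kt
Leg 2: desired track 154.4°; wind correction +0.5° → command heading 154.9°, groundspeed 158.8 kt
Leg 3: desired track 336.2°; wind correction -0.3° → command heading 335.9°, groundspeed 189.9 kt
Leg 4: desired track 204.4°; wind correction -3.6° → command heading 200.8°, groundspeed 162.9 kt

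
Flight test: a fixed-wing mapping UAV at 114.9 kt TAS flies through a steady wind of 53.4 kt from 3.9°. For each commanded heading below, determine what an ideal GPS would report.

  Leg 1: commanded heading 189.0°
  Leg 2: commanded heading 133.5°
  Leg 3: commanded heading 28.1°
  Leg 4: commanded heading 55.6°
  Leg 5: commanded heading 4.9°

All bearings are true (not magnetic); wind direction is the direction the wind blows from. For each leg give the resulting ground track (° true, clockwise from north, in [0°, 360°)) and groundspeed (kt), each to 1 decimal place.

Leg 1: track=187.4°, groundspeed=168.2 kt
Leg 2: track=148.9°, groundspeed=154.5 kt
Leg 3: track=46.4°, groundspeed=69.7 kt
Leg 4: track=82.7°, groundspeed=91.9 kt
Leg 5: track=5.8°, groundspeed=61.5 kt

Leg 1: heading 189.0°; drift -1.6° → track 187.4°, groundspeed 168.2 kt
Leg 2: heading 133.5°; drift +15.4° → track 148.9°, groundspeed 154.5 kt
Leg 3: heading 28.1°; drift +18.3° → track 46.4°, groundspeed 69.7 kt
Leg 4: heading 55.6°; drift +27.1° → track 82.7°, groundspeed 91.9 kt
Leg 5: heading 4.9°; drift +0.9° → track 5.8°, groundspeed 61.5 kt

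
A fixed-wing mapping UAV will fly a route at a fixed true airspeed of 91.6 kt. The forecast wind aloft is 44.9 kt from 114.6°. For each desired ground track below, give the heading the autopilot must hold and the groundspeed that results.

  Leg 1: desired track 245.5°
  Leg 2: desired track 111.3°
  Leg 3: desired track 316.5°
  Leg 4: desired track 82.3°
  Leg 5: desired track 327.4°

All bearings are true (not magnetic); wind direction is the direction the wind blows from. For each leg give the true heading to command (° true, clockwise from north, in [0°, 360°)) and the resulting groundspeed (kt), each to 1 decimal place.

Leg 1: heading=223.8°, groundspeed=114.5 kt
Leg 2: heading=112.9°, groundspeed=46.7 kt
Leg 3: heading=327.0°, groundspeed=131.7 kt
Leg 4: heading=97.5°, groundspeed=50.4 kt
Leg 5: heading=342.8°, groundspeed=126.1 kt

Leg 1: desired track 245.5°; wind correction -21.7° → command heading 223.8°, groundspeed 114.5 kt
Leg 2: desired track 111.3°; wind correction +1.6° → command heading 112.9°, groundspeed 46.7 kt
Leg 3: desired track 316.5°; wind correction +10.5° → command heading 327.0°, groundspeed 131.7 kt
Leg 4: desired track 82.3°; wind correction +15.2° → command heading 97.5°, groundspeed 50.4 kt
Leg 5: desired track 327.4°; wind correction +15.4° → command heading 342.8°, groundspeed 126.1 kt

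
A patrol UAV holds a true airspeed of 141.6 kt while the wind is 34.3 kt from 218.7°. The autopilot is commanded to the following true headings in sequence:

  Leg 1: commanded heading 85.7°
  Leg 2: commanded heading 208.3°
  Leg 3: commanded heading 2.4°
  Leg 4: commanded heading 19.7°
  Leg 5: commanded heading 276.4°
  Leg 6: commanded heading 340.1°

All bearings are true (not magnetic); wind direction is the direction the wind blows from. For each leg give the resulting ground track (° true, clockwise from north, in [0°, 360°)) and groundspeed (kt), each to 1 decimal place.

Leg 1: heading 85.7°; drift -8.6° → track 77.1°, groundspeed 166.9 kt
Leg 2: heading 208.3°; drift -3.3° → track 205.0°, groundspeed 108.0 kt
Leg 3: heading 2.4°; drift +6.8° → track 9.2°, groundspeed 170.5 kt
Leg 4: heading 19.7°; drift +3.7° → track 23.4°, groundspeed 174.4 kt
Leg 5: heading 276.4°; drift +13.2° → track 289.6°, groundspeed 126.6 kt
Leg 6: heading 340.1°; drift +10.4° → track 350.5°, groundspeed 162.1 kt

Leg 1: track=77.1°, groundspeed=166.9 kt
Leg 2: track=205.0°, groundspeed=108.0 kt
Leg 3: track=9.2°, groundspeed=170.5 kt
Leg 4: track=23.4°, groundspeed=174.4 kt
Leg 5: track=289.6°, groundspeed=126.6 kt
Leg 6: track=350.5°, groundspeed=162.1 kt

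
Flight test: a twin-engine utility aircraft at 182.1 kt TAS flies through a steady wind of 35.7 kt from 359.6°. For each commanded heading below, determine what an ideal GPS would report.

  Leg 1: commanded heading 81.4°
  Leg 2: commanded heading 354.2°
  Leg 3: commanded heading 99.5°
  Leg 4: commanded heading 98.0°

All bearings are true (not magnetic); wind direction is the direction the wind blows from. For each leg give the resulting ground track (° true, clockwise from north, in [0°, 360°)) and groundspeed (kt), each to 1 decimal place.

Leg 1: heading 81.4°; drift +11.3° → track 92.7°, groundspeed 180.5 kt
Leg 2: heading 354.2°; drift -1.3° → track 352.9°, groundspeed 146.6 kt
Leg 3: heading 99.5°; drift +10.6° → track 110.1°, groundspeed 191.5 kt
Leg 4: heading 98.0°; drift +10.7° → track 108.7°, groundspeed 190.6 kt

Leg 1: track=92.7°, groundspeed=180.5 kt
Leg 2: track=352.9°, groundspeed=146.6 kt
Leg 3: track=110.1°, groundspeed=191.5 kt
Leg 4: track=108.7°, groundspeed=190.6 kt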